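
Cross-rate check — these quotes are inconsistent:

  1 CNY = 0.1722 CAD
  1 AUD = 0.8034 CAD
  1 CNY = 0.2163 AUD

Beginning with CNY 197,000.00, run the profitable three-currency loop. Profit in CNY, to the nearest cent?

Profitable loop is CNY → AUD → CAD → CNY:
CNY 197,000.00 × 0.2163 = AUD 42,611.10
AUD 42,611.10 × 0.8034 = CAD 34,233.76
CAD 34,233.76 ÷ 0.1722 = CNY 198,802.31
Profit = CNY 198,802.31 − CNY 197,000.00

Profit: CNY 1,802.31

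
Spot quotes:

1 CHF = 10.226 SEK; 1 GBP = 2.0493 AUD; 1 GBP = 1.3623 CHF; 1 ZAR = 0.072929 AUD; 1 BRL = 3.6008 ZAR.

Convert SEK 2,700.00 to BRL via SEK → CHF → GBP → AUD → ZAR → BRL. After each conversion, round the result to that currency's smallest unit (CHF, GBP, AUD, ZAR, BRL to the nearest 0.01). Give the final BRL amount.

BRL 1,512.44

SEK 2,700.00 ÷ 10.226 = CHF 264.03
CHF 264.03 ÷ 1.3623 = GBP 193.81
GBP 193.81 × 2.0493 = AUD 397.17
AUD 397.17 ÷ 0.072929 = ZAR 5,445.98
ZAR 5,445.98 ÷ 3.6008 = BRL 1,512.44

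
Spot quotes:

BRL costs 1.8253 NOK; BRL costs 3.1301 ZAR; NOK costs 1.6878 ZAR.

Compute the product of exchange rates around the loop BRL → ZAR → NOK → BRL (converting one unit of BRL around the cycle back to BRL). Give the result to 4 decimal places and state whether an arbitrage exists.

1.0160 (arbitrage exists)

Around BRL → ZAR → NOK → BRL: 1 × 3.1301 ÷ 1.6878 ÷ 1.8253 = 1.016022
Product > 1; profitable direction is BRL → ZAR → NOK → BRL.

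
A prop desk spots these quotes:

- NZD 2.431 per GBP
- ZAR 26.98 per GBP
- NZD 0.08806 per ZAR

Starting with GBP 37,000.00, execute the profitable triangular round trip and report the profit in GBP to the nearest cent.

Profitable loop is GBP → NZD → ZAR → GBP:
GBP 37,000.00 × 2.431 = NZD 89,947.00
NZD 89,947.00 ÷ 0.08806 = ZAR 1,021,428.57
ZAR 1,021,428.57 ÷ 26.98 = GBP 37,858.73
Profit = GBP 37,858.73 − GBP 37,000.00

Profit: GBP 858.73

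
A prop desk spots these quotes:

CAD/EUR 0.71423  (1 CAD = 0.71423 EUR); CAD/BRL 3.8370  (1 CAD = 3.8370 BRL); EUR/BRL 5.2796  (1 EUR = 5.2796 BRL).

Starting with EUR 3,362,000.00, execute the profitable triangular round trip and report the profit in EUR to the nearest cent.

Profit: EUR 58,978.94

Profitable loop is EUR → CAD → BRL → EUR:
EUR 3,362,000.00 ÷ 0.71423 = CAD 4,707,167.16
CAD 4,707,167.16 × 3.8370 = BRL 18,061,400.39
BRL 18,061,400.39 ÷ 5.2796 = EUR 3,420,978.94
Profit = EUR 3,420,978.94 − EUR 3,362,000.00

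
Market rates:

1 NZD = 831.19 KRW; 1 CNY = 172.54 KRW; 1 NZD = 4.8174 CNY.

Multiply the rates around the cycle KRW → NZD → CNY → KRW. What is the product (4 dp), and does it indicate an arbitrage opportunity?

Around KRW → NZD → CNY → KRW: 1 ÷ 831.19 × 4.8174 × 172.54 = 1.000005
Product ≈ 1 (deviation 0.001%, within rounding noise).

1.0000 (no arbitrage)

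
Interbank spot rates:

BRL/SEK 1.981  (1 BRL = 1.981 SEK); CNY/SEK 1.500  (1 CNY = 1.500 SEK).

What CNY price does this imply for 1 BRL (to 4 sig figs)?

1 BRL × 1.981 = 1.981 SEK
1.981 SEK ÷ 1.500 = 1.32067 CNY

BRL/CNY = 1.321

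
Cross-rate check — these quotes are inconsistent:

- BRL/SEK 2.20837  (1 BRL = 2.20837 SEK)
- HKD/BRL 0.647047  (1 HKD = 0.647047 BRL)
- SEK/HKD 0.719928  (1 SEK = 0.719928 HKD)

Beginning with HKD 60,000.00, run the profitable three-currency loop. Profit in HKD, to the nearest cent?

Profit: HKD 1,723.14

Profitable loop is HKD → BRL → SEK → HKD:
HKD 60,000.00 × 0.647047 = BRL 38,822.82
BRL 38,822.82 × 2.20837 = SEK 85,735.15
SEK 85,735.15 × 0.719928 = HKD 61,723.14
Profit = HKD 61,723.14 − HKD 60,000.00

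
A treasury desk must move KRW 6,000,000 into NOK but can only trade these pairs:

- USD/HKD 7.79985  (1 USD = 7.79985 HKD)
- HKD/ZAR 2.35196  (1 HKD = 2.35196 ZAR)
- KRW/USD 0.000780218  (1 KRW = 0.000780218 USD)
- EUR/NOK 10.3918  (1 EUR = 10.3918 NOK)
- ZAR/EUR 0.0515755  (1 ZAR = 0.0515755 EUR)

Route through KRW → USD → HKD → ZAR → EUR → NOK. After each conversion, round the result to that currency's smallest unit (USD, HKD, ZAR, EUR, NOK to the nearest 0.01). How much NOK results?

KRW 6,000,000 × 0.000780218 = USD 4,681.31
USD 4,681.31 × 7.79985 = HKD 36,513.52
HKD 36,513.52 × 2.35196 = ZAR 85,878.34
ZAR 85,878.34 × 0.0515755 = EUR 4,429.22
EUR 4,429.22 × 10.3918 = NOK 46,027.57

NOK 46,027.57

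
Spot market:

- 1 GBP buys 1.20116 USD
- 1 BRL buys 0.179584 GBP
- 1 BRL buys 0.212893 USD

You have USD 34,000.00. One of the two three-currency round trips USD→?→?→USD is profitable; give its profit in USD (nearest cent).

Profit: USD 449.75

Profitable loop is USD → BRL → GBP → USD:
USD 34,000.00 ÷ 0.212893 = BRL 159,704.64
BRL 159,704.64 × 0.179584 = GBP 28,680.40
GBP 28,680.40 × 1.20116 = USD 34,449.75
Profit = USD 34,449.75 − USD 34,000.00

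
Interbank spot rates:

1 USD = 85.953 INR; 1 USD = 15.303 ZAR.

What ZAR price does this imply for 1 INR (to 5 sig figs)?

1 INR ÷ 85.953 = 0.0116343 USD
0.0116343 USD × 15.303 = 0.178039 ZAR

INR/ZAR = 0.17804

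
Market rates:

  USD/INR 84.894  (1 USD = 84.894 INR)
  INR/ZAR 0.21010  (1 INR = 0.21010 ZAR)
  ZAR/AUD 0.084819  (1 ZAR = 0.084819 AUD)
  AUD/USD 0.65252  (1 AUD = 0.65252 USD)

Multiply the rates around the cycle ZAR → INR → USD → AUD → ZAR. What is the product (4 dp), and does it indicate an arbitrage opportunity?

Around ZAR → INR → USD → AUD → ZAR: 1 ÷ 0.21010 ÷ 84.894 ÷ 0.65252 ÷ 0.084819 = 1.013001
Product > 1; profitable direction is ZAR → INR → USD → AUD → ZAR.

1.0130 (arbitrage exists)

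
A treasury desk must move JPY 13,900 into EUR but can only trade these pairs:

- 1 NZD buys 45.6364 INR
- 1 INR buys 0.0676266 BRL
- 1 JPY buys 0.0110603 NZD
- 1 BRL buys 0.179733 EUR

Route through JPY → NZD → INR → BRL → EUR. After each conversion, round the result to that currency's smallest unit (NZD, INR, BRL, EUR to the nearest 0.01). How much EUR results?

JPY 13,900 × 0.0110603 = NZD 153.74
NZD 153.74 × 45.6364 = INR 7,016.14
INR 7,016.14 × 0.0676266 = BRL 474.48
BRL 474.48 × 0.179733 = EUR 85.28

EUR 85.28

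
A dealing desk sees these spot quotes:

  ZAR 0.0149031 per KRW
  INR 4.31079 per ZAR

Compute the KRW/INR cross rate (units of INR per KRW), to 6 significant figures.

KRW/INR = 0.0642441

1 KRW × 0.0149031 = 0.0149031 ZAR
0.0149031 ZAR × 4.31079 = 0.0642441 INR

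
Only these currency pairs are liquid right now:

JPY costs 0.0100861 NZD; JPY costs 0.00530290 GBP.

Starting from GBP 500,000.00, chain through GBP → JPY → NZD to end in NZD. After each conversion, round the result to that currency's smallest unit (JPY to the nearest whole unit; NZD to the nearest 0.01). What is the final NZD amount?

GBP 500,000.00 ÷ 0.00530290 = JPY 94,288,031
JPY 94,288,031 × 0.0100861 = NZD 950,998.51

NZD 950,998.51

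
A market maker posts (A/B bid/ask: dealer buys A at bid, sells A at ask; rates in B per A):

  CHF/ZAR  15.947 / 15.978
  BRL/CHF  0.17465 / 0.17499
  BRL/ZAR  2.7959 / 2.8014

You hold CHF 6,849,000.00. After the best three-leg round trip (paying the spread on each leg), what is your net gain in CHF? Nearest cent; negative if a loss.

Net result: CHF -221.00 (no profitable arbitrage after spreads)

Best loop CHF → BRL → ZAR → CHF:
CHF 6,849,000.00 ÷ 0.17499 (buy BRL at ask) = BRL 39,139,379.39
BRL 39,139,379.39 × 2.7959 (sell BRL at bid) = ZAR 109,429,790.85
ZAR 109,429,790.85 ÷ 15.978 (buy CHF at ask) = CHF 6,848,779.00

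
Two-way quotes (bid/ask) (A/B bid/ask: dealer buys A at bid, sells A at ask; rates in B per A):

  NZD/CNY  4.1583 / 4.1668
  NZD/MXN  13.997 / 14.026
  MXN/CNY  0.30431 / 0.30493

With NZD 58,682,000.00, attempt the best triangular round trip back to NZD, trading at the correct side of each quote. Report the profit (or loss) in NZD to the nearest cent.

Net profit: NZD 1,304,488.27

Best loop NZD → MXN → CNY → NZD:
NZD 58,682,000.00 × 13.997 (sell NZD at bid) = MXN 821,371,954.00
MXN 821,371,954.00 × 0.30431 (sell MXN at bid) = CNY 249,951,699.32
CNY 249,951,699.32 ÷ 4.1668 (buy NZD at ask) = NZD 59,986,488.27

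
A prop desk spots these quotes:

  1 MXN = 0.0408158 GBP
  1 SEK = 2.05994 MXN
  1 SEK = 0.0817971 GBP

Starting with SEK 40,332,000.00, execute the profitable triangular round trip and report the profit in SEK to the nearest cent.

Profitable loop is SEK → MXN → GBP → SEK:
SEK 40,332,000.00 × 2.05994 = MXN 83,081,500.08
MXN 83,081,500.08 × 0.0408158 = GBP 3,391,037.89
GBP 3,391,037.89 ÷ 0.0817971 = SEK 41,456,700.68
Profit = SEK 41,456,700.68 − SEK 40,332,000.00

Profit: SEK 1,124,700.68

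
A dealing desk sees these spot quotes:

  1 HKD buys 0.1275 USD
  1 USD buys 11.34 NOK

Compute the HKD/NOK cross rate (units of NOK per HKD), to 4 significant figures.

HKD/NOK = 1.446

1 HKD × 0.1275 = 0.1275 USD
0.1275 USD × 11.34 = 1.44585 NOK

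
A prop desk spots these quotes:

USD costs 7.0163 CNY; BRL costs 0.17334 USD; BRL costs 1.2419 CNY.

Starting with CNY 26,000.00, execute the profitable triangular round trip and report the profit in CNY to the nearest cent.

Profit: CNY 549.30

Profitable loop is CNY → USD → BRL → CNY:
CNY 26,000.00 ÷ 7.0163 = USD 3,705.66
USD 3,705.66 ÷ 0.17334 = BRL 21,377.97
BRL 21,377.97 × 1.2419 = CNY 26,549.30
Profit = CNY 26,549.30 − CNY 26,000.00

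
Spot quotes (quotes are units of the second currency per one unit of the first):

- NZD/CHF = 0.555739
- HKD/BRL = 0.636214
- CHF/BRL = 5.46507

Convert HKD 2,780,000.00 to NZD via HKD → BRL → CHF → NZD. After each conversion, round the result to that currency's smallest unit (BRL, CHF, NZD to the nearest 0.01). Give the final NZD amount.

HKD 2,780,000.00 × 0.636214 = BRL 1,768,674.92
BRL 1,768,674.92 ÷ 5.46507 = CHF 323,632.62
CHF 323,632.62 ÷ 0.555739 = NZD 582,346.43

NZD 582,346.43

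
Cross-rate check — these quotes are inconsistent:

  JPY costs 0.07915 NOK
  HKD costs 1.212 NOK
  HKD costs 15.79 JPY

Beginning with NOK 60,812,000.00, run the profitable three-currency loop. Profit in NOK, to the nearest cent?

Profitable loop is NOK → HKD → JPY → NOK:
NOK 60,812,000.00 ÷ 1.212 = HKD 50,174,917.49
HKD 50,174,917.49 × 15.79 = JPY 792,261,947
JPY 792,261,947 × 0.07915 = NOK 62,707,533.12
Profit = NOK 62,707,533.12 − NOK 60,812,000.00

Profit: NOK 1,895,533.12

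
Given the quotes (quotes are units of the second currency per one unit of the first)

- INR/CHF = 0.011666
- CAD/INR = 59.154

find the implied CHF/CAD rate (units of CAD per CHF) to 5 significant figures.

CHF/CAD = 1.4491

1 CHF ÷ 0.011666 = 85.7192 INR
85.7192 INR ÷ 59.154 = 1.44909 CAD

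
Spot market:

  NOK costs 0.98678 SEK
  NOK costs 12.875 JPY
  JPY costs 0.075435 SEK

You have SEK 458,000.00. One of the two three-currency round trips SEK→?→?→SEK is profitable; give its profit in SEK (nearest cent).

Profitable loop is SEK → JPY → NOK → SEK:
SEK 458,000.00 ÷ 0.075435 = JPY 6,071,452
JPY 6,071,452 ÷ 12.875 = NOK 471,569.11
NOK 471,569.11 × 0.98678 = SEK 465,334.96
Profit = SEK 465,334.96 − SEK 458,000.00

Profit: SEK 7,334.96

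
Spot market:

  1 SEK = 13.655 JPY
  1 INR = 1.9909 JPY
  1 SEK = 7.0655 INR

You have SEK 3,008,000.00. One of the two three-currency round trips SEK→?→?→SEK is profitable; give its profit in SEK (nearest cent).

Profitable loop is SEK → INR → JPY → SEK:
SEK 3,008,000.00 × 7.0655 = INR 21,253,024.00
INR 21,253,024.00 × 1.9909 = JPY 42,312,645
JPY 42,312,645 ÷ 13.655 = SEK 3,098,692.46
Profit = SEK 3,098,692.46 − SEK 3,008,000.00

Profit: SEK 90,692.46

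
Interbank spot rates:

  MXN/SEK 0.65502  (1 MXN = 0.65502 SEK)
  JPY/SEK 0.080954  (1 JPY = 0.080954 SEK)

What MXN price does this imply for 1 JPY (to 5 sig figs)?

JPY/MXN = 0.12359

1 JPY × 0.080954 = 0.080954 SEK
0.080954 SEK ÷ 0.65502 = 0.12359 MXN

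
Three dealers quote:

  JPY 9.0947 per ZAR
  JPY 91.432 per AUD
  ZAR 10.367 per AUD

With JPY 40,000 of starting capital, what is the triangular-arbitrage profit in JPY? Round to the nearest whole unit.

Profit: JPY 1,248

Profitable loop is JPY → AUD → ZAR → JPY:
JPY 40,000 ÷ 91.432 = AUD 437.48
AUD 437.48 × 10.367 = ZAR 4,535.39
ZAR 4,535.39 × 9.0947 = JPY 41,248
Profit = JPY 41,248 − JPY 40,000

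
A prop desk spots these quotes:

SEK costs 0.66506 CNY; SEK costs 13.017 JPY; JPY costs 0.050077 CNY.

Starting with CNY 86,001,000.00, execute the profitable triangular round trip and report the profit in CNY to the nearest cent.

Profitable loop is CNY → JPY → SEK → CNY:
CNY 86,001,000.00 ÷ 0.050077 = JPY 1,717,375,242
JPY 1,717,375,242 ÷ 13.017 = SEK 131,933,259.75
SEK 131,933,259.75 × 0.66506 = CNY 87,743,533.73
Profit = CNY 87,743,533.73 − CNY 86,001,000.00

Profit: CNY 1,742,533.73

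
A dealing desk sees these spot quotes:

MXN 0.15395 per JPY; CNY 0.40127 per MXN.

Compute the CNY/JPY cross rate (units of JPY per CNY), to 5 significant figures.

1 CNY ÷ 0.40127 = 2.49209 MXN
2.49209 MXN ÷ 0.15395 = 16.1876 JPY

CNY/JPY = 16.188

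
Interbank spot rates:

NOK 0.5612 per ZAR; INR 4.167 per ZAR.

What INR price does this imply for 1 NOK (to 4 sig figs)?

NOK/INR = 7.425

1 NOK ÷ 0.5612 = 1.7819 ZAR
1.7819 ZAR × 4.167 = 7.42516 INR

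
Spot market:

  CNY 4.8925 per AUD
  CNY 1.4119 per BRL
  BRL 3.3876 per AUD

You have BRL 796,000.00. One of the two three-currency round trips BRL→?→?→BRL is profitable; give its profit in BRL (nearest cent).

Profit: BRL 18,231.39

Profitable loop is BRL → AUD → CNY → BRL:
BRL 796,000.00 ÷ 3.3876 = AUD 234,974.61
AUD 234,974.61 × 4.8925 = CNY 1,149,613.30
CNY 1,149,613.30 ÷ 1.4119 = BRL 814,231.39
Profit = BRL 814,231.39 − BRL 796,000.00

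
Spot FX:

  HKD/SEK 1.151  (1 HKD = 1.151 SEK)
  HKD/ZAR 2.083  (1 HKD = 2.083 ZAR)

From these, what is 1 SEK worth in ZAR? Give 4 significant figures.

1 SEK ÷ 1.151 = 0.86881 HKD
0.86881 HKD × 2.083 = 1.80973 ZAR

SEK/ZAR = 1.810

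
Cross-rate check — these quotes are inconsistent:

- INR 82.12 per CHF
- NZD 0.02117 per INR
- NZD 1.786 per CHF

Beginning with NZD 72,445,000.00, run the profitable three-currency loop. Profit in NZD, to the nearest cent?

Profitable loop is NZD → INR → CHF → NZD:
NZD 72,445,000.00 ÷ 0.02117 = INR 3,422,059,518.19
INR 3,422,059,518.19 ÷ 82.12 = CHF 41,671,450.54
CHF 41,671,450.54 × 1.786 = NZD 74,425,210.66
Profit = NZD 74,425,210.66 − NZD 72,445,000.00

Profit: NZD 1,980,210.66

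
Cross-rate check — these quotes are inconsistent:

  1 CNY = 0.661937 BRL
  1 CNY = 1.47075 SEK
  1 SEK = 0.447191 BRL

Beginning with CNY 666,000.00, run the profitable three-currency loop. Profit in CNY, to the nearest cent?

Profit: CNY 4,284.19

Profitable loop is CNY → BRL → SEK → CNY:
CNY 666,000.00 × 0.661937 = BRL 440,850.04
BRL 440,850.04 ÷ 0.447191 = SEK 985,820.47
SEK 985,820.47 ÷ 1.47075 = CNY 670,284.19
Profit = CNY 670,284.19 − CNY 666,000.00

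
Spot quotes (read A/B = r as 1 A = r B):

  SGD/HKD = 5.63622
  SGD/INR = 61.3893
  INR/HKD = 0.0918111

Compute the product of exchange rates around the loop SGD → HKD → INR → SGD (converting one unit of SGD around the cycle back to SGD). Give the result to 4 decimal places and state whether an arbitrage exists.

1.0000 (no arbitrage)

Around SGD → HKD → INR → SGD: 1 × 5.63622 ÷ 0.0918111 ÷ 61.3893 = 1.000000
Product ≈ 1 (deviation 0.000%, within rounding noise).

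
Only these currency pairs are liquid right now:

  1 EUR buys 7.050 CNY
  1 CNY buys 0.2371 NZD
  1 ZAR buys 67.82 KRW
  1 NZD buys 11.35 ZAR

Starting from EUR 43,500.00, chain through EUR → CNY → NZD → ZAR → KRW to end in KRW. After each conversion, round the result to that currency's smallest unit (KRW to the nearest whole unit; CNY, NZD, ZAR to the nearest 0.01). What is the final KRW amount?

KRW 55,971,063

EUR 43,500.00 × 7.050 = CNY 306,675.00
CNY 306,675.00 × 0.2371 = NZD 72,712.64
NZD 72,712.64 × 11.35 = ZAR 825,288.46
ZAR 825,288.46 × 67.82 = KRW 55,971,063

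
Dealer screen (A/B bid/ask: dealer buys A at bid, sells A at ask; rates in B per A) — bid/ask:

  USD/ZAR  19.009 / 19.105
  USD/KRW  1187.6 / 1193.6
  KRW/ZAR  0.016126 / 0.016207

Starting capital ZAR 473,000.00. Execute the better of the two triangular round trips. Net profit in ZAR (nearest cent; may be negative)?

Net profit: ZAR 1,144.75

Best loop ZAR → USD → KRW → ZAR:
ZAR 473,000.00 ÷ 19.105 (buy USD at ask) = USD 24,757.92
USD 24,757.92 × 1187.6 (sell USD at bid) = KRW 29,402,502
KRW 29,402,502 × 0.016126 (sell KRW at bid) = ZAR 474,144.75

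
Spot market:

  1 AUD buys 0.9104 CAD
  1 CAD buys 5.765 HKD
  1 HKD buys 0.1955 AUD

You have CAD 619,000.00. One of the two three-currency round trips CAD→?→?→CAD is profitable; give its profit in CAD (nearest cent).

Profitable loop is CAD → HKD → AUD → CAD:
CAD 619,000.00 × 5.765 = HKD 3,568,535.00
HKD 3,568,535.00 × 0.1955 = AUD 697,648.59
AUD 697,648.59 × 0.9104 = CAD 635,139.28
Profit = CAD 635,139.28 − CAD 619,000.00

Profit: CAD 16,139.28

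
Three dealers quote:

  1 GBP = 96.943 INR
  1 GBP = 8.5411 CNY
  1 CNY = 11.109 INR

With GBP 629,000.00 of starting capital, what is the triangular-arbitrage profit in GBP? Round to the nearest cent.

Profit: GBP 13,655.65

Profitable loop is GBP → INR → CNY → GBP:
GBP 629,000.00 × 96.943 = INR 60,977,147.00
INR 60,977,147.00 ÷ 11.109 = CNY 5,488,986.14
CNY 5,488,986.14 ÷ 8.5411 = GBP 642,655.65
Profit = GBP 642,655.65 − GBP 629,000.00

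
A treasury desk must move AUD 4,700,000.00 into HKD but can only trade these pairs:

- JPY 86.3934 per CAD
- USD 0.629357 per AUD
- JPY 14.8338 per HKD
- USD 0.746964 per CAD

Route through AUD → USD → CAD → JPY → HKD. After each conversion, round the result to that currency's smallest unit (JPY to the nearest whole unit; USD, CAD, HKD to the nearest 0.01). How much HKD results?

HKD 23,063,403.71

AUD 4,700,000.00 × 0.629357 = USD 2,957,977.90
USD 2,957,977.90 ÷ 0.746964 = CAD 3,960,000.62
CAD 3,960,000.62 × 86.3934 = JPY 342,117,918
JPY 342,117,918 ÷ 14.8338 = HKD 23,063,403.71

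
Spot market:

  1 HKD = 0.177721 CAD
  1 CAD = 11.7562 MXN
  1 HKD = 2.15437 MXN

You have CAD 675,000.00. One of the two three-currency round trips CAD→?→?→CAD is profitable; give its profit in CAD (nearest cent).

Profitable loop is CAD → HKD → MXN → CAD:
CAD 675,000.00 ÷ 0.177721 = HKD 3,798,088.01
HKD 3,798,088.01 × 2.15437 = MXN 8,182,486.88
MXN 8,182,486.88 ÷ 11.7562 = CAD 696,014.60
Profit = CAD 696,014.60 − CAD 675,000.00

Profit: CAD 21,014.60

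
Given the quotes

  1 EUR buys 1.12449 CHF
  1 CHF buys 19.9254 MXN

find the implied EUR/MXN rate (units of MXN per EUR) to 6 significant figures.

1 EUR × 1.12449 = 1.12449 CHF
1.12449 CHF × 19.9254 = 22.4059 MXN

EUR/MXN = 22.4059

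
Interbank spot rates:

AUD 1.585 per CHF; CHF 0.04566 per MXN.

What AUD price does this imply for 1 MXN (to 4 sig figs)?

MXN/AUD = 0.07237

1 MXN × 0.04566 = 0.04566 CHF
0.04566 CHF × 1.585 = 0.0723711 AUD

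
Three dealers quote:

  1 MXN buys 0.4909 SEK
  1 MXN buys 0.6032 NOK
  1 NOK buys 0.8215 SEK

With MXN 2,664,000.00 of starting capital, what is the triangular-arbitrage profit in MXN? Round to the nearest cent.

Profitable loop is MXN → NOK → SEK → MXN:
MXN 2,664,000.00 × 0.6032 = NOK 1,606,924.80
NOK 1,606,924.80 × 0.8215 = SEK 1,320,088.72
SEK 1,320,088.72 ÷ 0.4909 = MXN 2,689,119.42
Profit = MXN 2,689,119.42 − MXN 2,664,000.00

Profit: MXN 25,119.42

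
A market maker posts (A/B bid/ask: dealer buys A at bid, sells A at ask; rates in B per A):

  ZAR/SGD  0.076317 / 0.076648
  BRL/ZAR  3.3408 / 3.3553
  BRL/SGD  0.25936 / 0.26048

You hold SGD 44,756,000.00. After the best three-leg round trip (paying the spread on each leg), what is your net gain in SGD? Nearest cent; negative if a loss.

Net profit: SGD 379,897.10

Best loop SGD → ZAR → BRL → SGD:
SGD 44,756,000.00 ÷ 0.076648 (buy ZAR at ask) = ZAR 583,916,083.92
ZAR 583,916,083.92 ÷ 3.3553 (buy BRL at ask) = BRL 174,027,980.78
BRL 174,027,980.78 × 0.25936 (sell BRL at bid) = SGD 45,135,897.10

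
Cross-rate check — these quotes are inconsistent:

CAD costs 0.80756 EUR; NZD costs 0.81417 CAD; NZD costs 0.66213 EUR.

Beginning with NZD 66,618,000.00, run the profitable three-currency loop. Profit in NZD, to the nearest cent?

Profitable loop is NZD → EUR → CAD → NZD:
NZD 66,618,000.00 × 0.66213 = EUR 44,109,776.34
EUR 44,109,776.34 ÷ 0.80756 = CAD 54,621,051.49
CAD 54,621,051.49 ÷ 0.81417 = NZD 67,088,017.84
Profit = NZD 67,088,017.84 − NZD 66,618,000.00

Profit: NZD 470,017.84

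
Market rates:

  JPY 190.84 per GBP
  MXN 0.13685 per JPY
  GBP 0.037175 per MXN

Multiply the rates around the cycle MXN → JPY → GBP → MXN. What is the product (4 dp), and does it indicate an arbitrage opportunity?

Around MXN → JPY → GBP → MXN: 1 ÷ 0.13685 ÷ 190.84 ÷ 0.037175 = 1.029994
Product > 1; profitable direction is MXN → JPY → GBP → MXN.

1.0300 (arbitrage exists)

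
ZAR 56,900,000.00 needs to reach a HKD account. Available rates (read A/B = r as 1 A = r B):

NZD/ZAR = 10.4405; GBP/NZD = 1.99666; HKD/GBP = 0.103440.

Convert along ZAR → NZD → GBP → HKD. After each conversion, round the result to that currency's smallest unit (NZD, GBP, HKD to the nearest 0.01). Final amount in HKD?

HKD 26,387,505.61

ZAR 56,900,000.00 ÷ 10.4405 = NZD 5,449,930.56
NZD 5,449,930.56 ÷ 1.99666 = GBP 2,729,523.58
GBP 2,729,523.58 ÷ 0.103440 = HKD 26,387,505.61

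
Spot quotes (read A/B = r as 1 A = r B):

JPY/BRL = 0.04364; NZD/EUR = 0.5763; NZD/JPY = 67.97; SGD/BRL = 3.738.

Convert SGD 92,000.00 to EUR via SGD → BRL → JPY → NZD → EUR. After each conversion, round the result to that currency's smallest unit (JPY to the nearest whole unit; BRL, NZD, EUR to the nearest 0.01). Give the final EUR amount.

SGD 92,000.00 × 3.738 = BRL 343,896.00
BRL 343,896.00 ÷ 0.04364 = JPY 7,880,293
JPY 7,880,293 ÷ 67.97 = NZD 115,937.81
NZD 115,937.81 × 0.5763 = EUR 66,814.96

EUR 66,814.96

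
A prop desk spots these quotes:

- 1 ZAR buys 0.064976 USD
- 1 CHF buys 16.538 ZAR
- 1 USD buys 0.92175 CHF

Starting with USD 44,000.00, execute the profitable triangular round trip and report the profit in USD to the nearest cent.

Profitable loop is USD → ZAR → CHF → USD:
USD 44,000.00 ÷ 0.064976 = ZAR 677,173.11
ZAR 677,173.11 ÷ 16.538 = CHF 40,946.49
CHF 40,946.49 ÷ 0.92175 = USD 44,422.56
Profit = USD 44,422.56 − USD 44,000.00

Profit: USD 422.56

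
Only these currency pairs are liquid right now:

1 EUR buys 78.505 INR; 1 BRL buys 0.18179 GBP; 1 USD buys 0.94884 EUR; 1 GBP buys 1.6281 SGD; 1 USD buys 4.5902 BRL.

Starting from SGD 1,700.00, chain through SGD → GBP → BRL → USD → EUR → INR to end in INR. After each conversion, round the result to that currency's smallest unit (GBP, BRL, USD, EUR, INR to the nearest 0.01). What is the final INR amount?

SGD 1,700.00 ÷ 1.6281 = GBP 1,044.16
GBP 1,044.16 ÷ 0.18179 = BRL 5,743.77
BRL 5,743.77 ÷ 4.5902 = USD 1,251.31
USD 1,251.31 × 0.94884 = EUR 1,187.29
EUR 1,187.29 × 78.505 = INR 93,208.20

INR 93,208.20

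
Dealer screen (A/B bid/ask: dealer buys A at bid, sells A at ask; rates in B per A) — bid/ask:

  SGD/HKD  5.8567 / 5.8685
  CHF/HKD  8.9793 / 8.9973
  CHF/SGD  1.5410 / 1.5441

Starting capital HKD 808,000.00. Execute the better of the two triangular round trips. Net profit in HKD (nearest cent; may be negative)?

Best loop HKD → CHF → SGD → HKD:
HKD 808,000.00 ÷ 8.9973 (buy CHF at ask) = CHF 89,804.72
CHF 89,804.72 × 1.5410 (sell CHF at bid) = SGD 138,389.07
SGD 138,389.07 × 5.8567 (sell SGD at bid) = HKD 810,503.28

Net profit: HKD 2,503.28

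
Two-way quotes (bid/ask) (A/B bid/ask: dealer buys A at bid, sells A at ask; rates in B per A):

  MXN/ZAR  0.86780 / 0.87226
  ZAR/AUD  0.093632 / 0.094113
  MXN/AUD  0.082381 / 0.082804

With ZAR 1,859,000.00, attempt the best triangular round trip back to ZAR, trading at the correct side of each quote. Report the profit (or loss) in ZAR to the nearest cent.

Net profit: ZAR 6,567.10

Best loop ZAR → MXN → AUD → ZAR:
ZAR 1,859,000.00 ÷ 0.87226 (buy MXN at ask) = MXN 2,131,245.27
MXN 2,131,245.27 × 0.082381 (sell MXN at bid) = AUD 175,574.12
AUD 175,574.12 ÷ 0.094113 (buy ZAR at ask) = ZAR 1,865,567.10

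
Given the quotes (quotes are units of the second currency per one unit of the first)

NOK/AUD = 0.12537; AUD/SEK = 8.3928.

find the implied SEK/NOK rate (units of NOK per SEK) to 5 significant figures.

SEK/NOK = 0.95038

1 SEK ÷ 8.3928 = 0.11915 AUD
0.11915 AUD ÷ 0.12537 = 0.950385 NOK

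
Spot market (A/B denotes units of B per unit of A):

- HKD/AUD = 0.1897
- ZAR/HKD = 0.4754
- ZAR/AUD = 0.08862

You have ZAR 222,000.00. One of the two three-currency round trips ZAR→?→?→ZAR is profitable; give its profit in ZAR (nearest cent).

Profit: ZAR 3,916.39

Profitable loop is ZAR → HKD → AUD → ZAR:
ZAR 222,000.00 × 0.4754 = HKD 105,538.80
HKD 105,538.80 × 0.1897 = AUD 20,020.71
AUD 20,020.71 ÷ 0.08862 = ZAR 225,916.39
Profit = ZAR 225,916.39 − ZAR 222,000.00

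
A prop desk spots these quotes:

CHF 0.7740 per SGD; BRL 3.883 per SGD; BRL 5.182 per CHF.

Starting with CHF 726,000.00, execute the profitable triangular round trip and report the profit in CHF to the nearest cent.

Profitable loop is CHF → BRL → SGD → CHF:
CHF 726,000.00 × 5.182 = BRL 3,762,132.00
BRL 3,762,132.00 ÷ 3.883 = SGD 968,872.52
SGD 968,872.52 × 0.7740 = CHF 749,907.33
Profit = CHF 749,907.33 − CHF 726,000.00

Profit: CHF 23,907.33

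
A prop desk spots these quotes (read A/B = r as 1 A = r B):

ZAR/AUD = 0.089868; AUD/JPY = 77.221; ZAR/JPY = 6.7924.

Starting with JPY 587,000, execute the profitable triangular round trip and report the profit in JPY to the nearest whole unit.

Profit: JPY 12,729

Profitable loop is JPY → ZAR → AUD → JPY:
JPY 587,000 ÷ 6.7924 = ZAR 86,420.12
ZAR 86,420.12 × 0.089868 = AUD 7,766.40
AUD 7,766.40 × 77.221 = JPY 599,729
Profit = JPY 599,729 − JPY 587,000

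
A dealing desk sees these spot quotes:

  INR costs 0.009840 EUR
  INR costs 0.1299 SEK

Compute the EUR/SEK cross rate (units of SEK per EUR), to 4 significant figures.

1 EUR ÷ 0.009840 = 101.626 INR
101.626 INR × 0.1299 = 13.2012 SEK

EUR/SEK = 13.20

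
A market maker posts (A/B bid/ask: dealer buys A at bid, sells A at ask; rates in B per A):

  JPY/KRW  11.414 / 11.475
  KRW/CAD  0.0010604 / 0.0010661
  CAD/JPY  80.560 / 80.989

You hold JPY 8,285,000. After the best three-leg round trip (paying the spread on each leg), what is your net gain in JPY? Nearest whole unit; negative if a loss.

Net profit: JPY 77,109

Best loop JPY → CAD → KRW → JPY:
JPY 8,285,000 ÷ 80.989 (buy CAD at ask) = CAD 102,297.84
CAD 102,297.84 ÷ 0.0010661 (buy KRW at ask) = KRW 95,955,204
KRW 95,955,204 ÷ 11.475 (buy JPY at ask) = JPY 8,362,109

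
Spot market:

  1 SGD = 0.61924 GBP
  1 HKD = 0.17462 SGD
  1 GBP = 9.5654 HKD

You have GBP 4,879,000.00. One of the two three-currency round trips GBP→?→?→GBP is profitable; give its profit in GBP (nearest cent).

Profit: GBP 167,461.21

Profitable loop is GBP → HKD → SGD → GBP:
GBP 4,879,000.00 × 9.5654 = HKD 46,669,586.60
HKD 46,669,586.60 × 0.17462 = SGD 8,149,443.21
SGD 8,149,443.21 × 0.61924 = GBP 5,046,461.21
Profit = GBP 5,046,461.21 − GBP 4,879,000.00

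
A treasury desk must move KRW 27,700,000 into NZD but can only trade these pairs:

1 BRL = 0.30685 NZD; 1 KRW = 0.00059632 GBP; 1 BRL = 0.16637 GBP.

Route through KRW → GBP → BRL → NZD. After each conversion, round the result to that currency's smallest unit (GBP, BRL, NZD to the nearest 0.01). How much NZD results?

NZD 30,465.63

KRW 27,700,000 × 0.00059632 = GBP 16,518.06
GBP 16,518.06 ÷ 0.16637 = BRL 99,285.09
BRL 99,285.09 × 0.30685 = NZD 30,465.63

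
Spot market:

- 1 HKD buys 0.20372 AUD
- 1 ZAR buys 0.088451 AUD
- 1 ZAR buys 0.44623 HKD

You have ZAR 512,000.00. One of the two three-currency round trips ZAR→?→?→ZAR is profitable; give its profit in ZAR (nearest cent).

Profitable loop is ZAR → HKD → AUD → ZAR:
ZAR 512,000.00 × 0.44623 = HKD 228,469.76
HKD 228,469.76 × 0.20372 = AUD 46,543.86
AUD 46,543.86 ÷ 0.088451 = ZAR 526,210.66
Profit = ZAR 526,210.66 − ZAR 512,000.00

Profit: ZAR 14,210.66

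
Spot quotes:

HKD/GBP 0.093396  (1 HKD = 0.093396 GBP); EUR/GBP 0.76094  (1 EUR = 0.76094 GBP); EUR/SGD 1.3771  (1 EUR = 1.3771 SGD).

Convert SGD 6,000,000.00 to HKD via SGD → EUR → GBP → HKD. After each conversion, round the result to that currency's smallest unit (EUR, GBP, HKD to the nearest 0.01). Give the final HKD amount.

SGD 6,000,000.00 ÷ 1.3771 = EUR 4,356,982.06
EUR 4,356,982.06 × 0.76094 = GBP 3,315,401.93
GBP 3,315,401.93 ÷ 0.093396 = HKD 35,498,328.94

HKD 35,498,328.94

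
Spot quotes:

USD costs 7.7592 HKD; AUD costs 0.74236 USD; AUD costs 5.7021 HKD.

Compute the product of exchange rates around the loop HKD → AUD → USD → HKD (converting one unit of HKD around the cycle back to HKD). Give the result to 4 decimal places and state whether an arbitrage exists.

Around HKD → AUD → USD → HKD: 1 ÷ 5.7021 × 0.74236 × 7.7592 = 1.010175
Product > 1; profitable direction is HKD → AUD → USD → HKD.

1.0102 (arbitrage exists)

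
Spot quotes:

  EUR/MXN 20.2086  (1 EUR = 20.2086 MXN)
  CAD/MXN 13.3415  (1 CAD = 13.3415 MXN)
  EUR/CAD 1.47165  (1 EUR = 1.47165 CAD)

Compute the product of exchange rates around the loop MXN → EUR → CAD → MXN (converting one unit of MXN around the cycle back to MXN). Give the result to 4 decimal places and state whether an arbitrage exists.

0.9716 (arbitrage exists)

Around MXN → EUR → CAD → MXN: 1 ÷ 20.2086 × 1.47165 × 13.3415 = 0.971567
Product < 1; profitable direction is MXN → CAD → EUR → MXN.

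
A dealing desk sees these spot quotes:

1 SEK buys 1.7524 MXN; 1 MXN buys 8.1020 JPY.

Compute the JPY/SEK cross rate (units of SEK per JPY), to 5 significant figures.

JPY/SEK = 0.070433

1 JPY ÷ 8.1020 = 0.123426 MXN
0.123426 MXN ÷ 1.7524 = 0.0704327 SEK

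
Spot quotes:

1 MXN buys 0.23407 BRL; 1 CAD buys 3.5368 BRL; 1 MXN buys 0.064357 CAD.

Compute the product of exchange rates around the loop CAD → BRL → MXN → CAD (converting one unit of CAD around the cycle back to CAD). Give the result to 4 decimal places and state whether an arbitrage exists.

0.9724 (arbitrage exists)

Around CAD → BRL → MXN → CAD: 1 × 3.5368 ÷ 0.23407 × 0.064357 = 0.972435
Product < 1; profitable direction is CAD → MXN → BRL → CAD.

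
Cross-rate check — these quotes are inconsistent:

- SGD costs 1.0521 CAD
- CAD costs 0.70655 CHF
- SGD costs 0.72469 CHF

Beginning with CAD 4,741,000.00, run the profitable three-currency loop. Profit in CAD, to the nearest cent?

Profit: CAD 122,149.36

Profitable loop is CAD → CHF → SGD → CAD:
CAD 4,741,000.00 × 0.70655 = CHF 3,349,753.55
CHF 3,349,753.55 ÷ 0.72469 = SGD 4,622,326.17
SGD 4,622,326.17 × 1.0521 = CAD 4,863,149.36
Profit = CAD 4,863,149.36 − CAD 4,741,000.00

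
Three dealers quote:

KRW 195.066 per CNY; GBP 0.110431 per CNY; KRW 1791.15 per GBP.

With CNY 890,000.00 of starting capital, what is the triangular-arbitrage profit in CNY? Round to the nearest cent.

Profitable loop is CNY → GBP → KRW → CNY:
CNY 890,000.00 × 0.110431 = GBP 98,283.59
GBP 98,283.59 × 1791.15 = KRW 176,040,652
KRW 176,040,652 ÷ 195.066 = CNY 902,467.13
Profit = CNY 902,467.13 − CNY 890,000.00

Profit: CNY 12,467.13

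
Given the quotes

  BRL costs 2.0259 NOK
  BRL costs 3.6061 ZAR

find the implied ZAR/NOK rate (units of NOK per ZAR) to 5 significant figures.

1 ZAR ÷ 3.6061 = 0.277308 BRL
0.277308 BRL × 2.0259 = 0.561798 NOK

ZAR/NOK = 0.56180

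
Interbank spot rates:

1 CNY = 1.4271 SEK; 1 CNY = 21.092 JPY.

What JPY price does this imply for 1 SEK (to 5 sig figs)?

SEK/JPY = 14.780

1 SEK ÷ 1.4271 = 0.700722 CNY
0.700722 CNY × 21.092 = 14.7796 JPY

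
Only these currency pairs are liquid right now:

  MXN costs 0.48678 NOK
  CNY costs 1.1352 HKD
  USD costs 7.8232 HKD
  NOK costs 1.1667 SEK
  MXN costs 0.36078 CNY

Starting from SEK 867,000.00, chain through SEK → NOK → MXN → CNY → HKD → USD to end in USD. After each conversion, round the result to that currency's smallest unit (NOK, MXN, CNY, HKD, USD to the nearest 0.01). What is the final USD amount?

SEK 867,000.00 ÷ 1.1667 = NOK 743,121.63
NOK 743,121.63 ÷ 0.48678 = MXN 1,526,606.74
MXN 1,526,606.74 × 0.36078 = CNY 550,769.18
CNY 550,769.18 × 1.1352 = HKD 625,233.17
HKD 625,233.17 ÷ 7.8232 = USD 79,920.39

USD 79,920.39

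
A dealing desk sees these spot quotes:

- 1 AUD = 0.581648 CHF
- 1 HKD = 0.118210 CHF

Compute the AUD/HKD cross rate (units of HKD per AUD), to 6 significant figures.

AUD/HKD = 4.92046

1 AUD × 0.581648 = 0.581648 CHF
0.581648 CHF ÷ 0.118210 = 4.92046 HKD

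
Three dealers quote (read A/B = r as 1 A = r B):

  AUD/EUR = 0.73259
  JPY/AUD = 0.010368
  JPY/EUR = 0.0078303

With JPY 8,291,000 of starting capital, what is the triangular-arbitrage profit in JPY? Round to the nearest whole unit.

Profitable loop is JPY → EUR → AUD → JPY:
JPY 8,291,000 × 0.0078303 = EUR 64,921.02
EUR 64,921.02 ÷ 0.73259 = AUD 88,618.49
AUD 88,618.49 ÷ 0.010368 = JPY 8,547,308
Profit = JPY 8,547,308 − JPY 8,291,000

Profit: JPY 256,308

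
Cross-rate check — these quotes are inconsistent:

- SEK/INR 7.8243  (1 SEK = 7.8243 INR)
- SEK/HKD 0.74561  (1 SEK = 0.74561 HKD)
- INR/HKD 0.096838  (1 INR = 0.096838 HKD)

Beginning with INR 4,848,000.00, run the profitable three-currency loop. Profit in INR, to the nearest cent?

Profitable loop is INR → HKD → SEK → INR:
INR 4,848,000.00 × 0.096838 = HKD 469,470.62
HKD 469,470.62 ÷ 0.74561 = SEK 629,646.36
SEK 629,646.36 × 7.8243 = INR 4,926,542.03
Profit = INR 4,926,542.03 − INR 4,848,000.00

Profit: INR 78,542.03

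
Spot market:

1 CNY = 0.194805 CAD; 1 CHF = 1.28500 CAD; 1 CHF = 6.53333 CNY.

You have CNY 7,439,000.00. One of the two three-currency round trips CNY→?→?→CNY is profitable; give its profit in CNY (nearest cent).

Profitable loop is CNY → CHF → CAD → CNY:
CNY 7,439,000.00 ÷ 6.53333 = CHF 1,138,623.03
CHF 1,138,623.03 × 1.28500 = CAD 1,463,130.59
CAD 1,463,130.59 ÷ 0.194805 = CNY 7,510,744.56
Profit = CNY 7,510,744.56 − CNY 7,439,000.00

Profit: CNY 71,744.56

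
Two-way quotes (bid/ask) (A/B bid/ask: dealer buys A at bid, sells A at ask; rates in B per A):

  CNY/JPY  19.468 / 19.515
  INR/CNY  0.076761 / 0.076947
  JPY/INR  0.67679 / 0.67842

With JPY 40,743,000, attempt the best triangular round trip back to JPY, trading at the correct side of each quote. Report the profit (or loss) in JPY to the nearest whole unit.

Net profit: JPY 463,801

Best loop JPY → INR → CNY → JPY:
JPY 40,743,000 × 0.67679 (sell JPY at bid) = INR 27,574,454.97
INR 27,574,454.97 × 0.076761 (sell INR at bid) = CNY 2,116,642.74
CNY 2,116,642.74 × 19.468 (sell CNY at bid) = JPY 41,206,801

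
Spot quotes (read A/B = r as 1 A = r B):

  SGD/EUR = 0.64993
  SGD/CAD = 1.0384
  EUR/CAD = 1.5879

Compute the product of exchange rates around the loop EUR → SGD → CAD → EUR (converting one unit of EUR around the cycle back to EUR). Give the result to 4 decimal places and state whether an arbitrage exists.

Around EUR → SGD → CAD → EUR: 1 ÷ 0.64993 × 1.0384 ÷ 1.5879 = 1.006178
Product > 1; profitable direction is EUR → SGD → CAD → EUR.

1.0062 (arbitrage exists)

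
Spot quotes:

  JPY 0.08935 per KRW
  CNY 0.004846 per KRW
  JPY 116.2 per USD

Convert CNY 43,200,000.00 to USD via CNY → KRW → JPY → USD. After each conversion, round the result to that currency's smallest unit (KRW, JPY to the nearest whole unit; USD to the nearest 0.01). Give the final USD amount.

USD 6,854,704.95

CNY 43,200,000.00 ÷ 0.004846 = KRW 8,914,568,716
KRW 8,914,568,716 × 0.08935 = JPY 796,516,715
JPY 796,516,715 ÷ 116.2 = USD 6,854,704.95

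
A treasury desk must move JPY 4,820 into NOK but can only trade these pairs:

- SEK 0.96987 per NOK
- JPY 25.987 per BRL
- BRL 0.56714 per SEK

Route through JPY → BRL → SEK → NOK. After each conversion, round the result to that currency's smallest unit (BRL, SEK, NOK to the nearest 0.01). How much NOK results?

JPY 4,820 ÷ 25.987 = BRL 185.48
BRL 185.48 ÷ 0.56714 = SEK 327.04
SEK 327.04 ÷ 0.96987 = NOK 337.20

NOK 337.20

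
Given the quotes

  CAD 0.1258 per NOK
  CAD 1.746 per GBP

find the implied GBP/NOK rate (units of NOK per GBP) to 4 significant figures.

GBP/NOK = 13.88

1 GBP × 1.746 = 1.746 CAD
1.746 CAD ÷ 0.1258 = 13.8792 NOK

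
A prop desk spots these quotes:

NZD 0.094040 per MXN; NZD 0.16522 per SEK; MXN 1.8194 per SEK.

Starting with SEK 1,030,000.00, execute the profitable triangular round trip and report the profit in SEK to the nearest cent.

Profitable loop is SEK → MXN → NZD → SEK:
SEK 1,030,000.00 × 1.8194 = MXN 1,873,982.00
MXN 1,873,982.00 × 0.094040 = NZD 176,229.27
NZD 176,229.27 ÷ 0.16522 = SEK 1,066,633.99
Profit = SEK 1,066,633.99 − SEK 1,030,000.00

Profit: SEK 36,633.99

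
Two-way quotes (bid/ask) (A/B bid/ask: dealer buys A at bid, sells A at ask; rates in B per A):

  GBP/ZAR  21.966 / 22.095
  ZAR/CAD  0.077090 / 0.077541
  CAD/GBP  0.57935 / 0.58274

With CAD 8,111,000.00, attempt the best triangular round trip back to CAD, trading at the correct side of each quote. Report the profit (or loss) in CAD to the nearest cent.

Best loop CAD → ZAR → GBP → CAD:
CAD 8,111,000.00 ÷ 0.077541 (buy ZAR at ask) = ZAR 104,602,726.30
ZAR 104,602,726.30 ÷ 22.095 (buy GBP at ask) = GBP 4,734,226.13
GBP 4,734,226.13 ÷ 0.58274 (buy CAD at ask) = CAD 8,124,079.57

Net profit: CAD 13,079.57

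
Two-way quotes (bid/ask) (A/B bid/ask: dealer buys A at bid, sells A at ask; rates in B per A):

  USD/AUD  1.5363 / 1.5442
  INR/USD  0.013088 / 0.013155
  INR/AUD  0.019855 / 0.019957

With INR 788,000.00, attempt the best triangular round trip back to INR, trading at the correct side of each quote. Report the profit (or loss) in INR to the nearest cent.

Net profit: INR 5,926.46

Best loop INR → USD → AUD → INR:
INR 788,000.00 × 0.013088 (sell INR at bid) = USD 10,313.34
USD 10,313.34 × 1.5363 (sell USD at bid) = AUD 15,844.39
AUD 15,844.39 ÷ 0.019957 (buy INR at ask) = INR 793,926.46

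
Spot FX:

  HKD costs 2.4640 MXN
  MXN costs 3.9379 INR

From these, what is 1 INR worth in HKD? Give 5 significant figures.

1 INR ÷ 3.9379 = 0.253942 MXN
0.253942 MXN ÷ 2.4640 = 0.103061 HKD

INR/HKD = 0.10306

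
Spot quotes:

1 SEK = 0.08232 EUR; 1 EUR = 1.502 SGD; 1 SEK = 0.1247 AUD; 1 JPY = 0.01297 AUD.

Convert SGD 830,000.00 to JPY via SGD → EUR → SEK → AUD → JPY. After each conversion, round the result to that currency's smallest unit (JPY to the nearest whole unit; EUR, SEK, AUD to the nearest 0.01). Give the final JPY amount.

SGD 830,000.00 ÷ 1.502 = EUR 552,596.54
EUR 552,596.54 ÷ 0.08232 = SEK 6,712,785.96
SEK 6,712,785.96 × 0.1247 = AUD 837,084.41
AUD 837,084.41 ÷ 0.01297 = JPY 64,540,047

JPY 64,540,047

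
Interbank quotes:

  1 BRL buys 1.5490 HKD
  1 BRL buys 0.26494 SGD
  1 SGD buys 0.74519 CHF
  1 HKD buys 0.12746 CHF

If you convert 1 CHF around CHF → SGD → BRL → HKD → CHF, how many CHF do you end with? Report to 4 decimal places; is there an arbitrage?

Around CHF → SGD → BRL → HKD → CHF: 1 ÷ 0.74519 ÷ 0.26494 × 1.5490 × 0.12746 = 1.000025
Product ≈ 1 (deviation 0.002%, within rounding noise).

1.0000 (no arbitrage)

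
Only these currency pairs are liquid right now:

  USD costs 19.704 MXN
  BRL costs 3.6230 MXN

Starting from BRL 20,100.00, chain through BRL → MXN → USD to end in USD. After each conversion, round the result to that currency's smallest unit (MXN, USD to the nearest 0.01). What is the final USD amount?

USD 3,695.81

BRL 20,100.00 × 3.6230 = MXN 72,822.30
MXN 72,822.30 ÷ 19.704 = USD 3,695.81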